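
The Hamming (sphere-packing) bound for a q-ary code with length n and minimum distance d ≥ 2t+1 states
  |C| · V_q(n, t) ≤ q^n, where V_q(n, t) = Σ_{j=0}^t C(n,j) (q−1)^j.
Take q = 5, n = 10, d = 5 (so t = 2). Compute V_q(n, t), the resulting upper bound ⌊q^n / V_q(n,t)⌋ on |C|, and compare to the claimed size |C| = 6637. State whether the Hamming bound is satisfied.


V_q(n, t) = 761, q^n = 9765625, Hamming bound = 12832, |C| = 6637 ≤ bound (satisfied).

Step 1: Compute V_q(n, t) = Σ_{j=0}^2 C(n, j) (q−1)^j.
  j = 0: C(10,0)·(4)^0 = 1·1 = 1.
  j = 1: C(10,1)·(4)^1 = 10·4 = 40.
  j = 2: C(10,2)·(4)^2 = 45·16 = 720.
  V_q(n, t) = 1 + 40 + 720 = 761.
Step 2: q^n = 5^10 = 9765625.
Step 3: Hamming bound ⌊q^n / V_q(n,t)⌋ = ⌊9765625/761⌋ = 12832.
Step 4: Compare |C| = 6637 to 12832: satisfied.
The claimed |C| lies below the Hamming bound.


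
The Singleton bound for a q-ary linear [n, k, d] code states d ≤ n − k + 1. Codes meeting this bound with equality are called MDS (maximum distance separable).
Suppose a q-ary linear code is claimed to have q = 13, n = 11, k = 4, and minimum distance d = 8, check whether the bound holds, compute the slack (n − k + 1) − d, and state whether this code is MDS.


Singleton RHS = n − k + 1 = 8, slack = 0, bound satisfied, MDS.

Singleton bound: d ≤ n − k + 1.
Here n = 11, k = 4, so n − k + 1 = 8.
Given d = 8, check d ≤ 8: YES.
Slack = (n − k + 1) − d = 0.
The code is MDS (slack = 0).
Description: the claimed parameters are [11, 4, 8]_13; such a code would be MDS (meets Singleton bound).


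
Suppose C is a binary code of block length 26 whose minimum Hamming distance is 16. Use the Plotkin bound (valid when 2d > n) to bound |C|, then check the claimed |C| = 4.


Plotkin bound M ≤ 4; given |C| = 4 ≤ bound (satisfied).

Check applicability: 2d = 32, n = 26.
2d − n = 6 > 0, so Plotkin applies.
Compute d/(2d−n) = 16/6 ≈ 2.6667.
⌊d/(2d−n)⌋ = 2.
Plotkin bound: M ≤ 2·2 = 4.
Given |C| = 4, check: satisfied.
This |C| is at the Plotkin bound.


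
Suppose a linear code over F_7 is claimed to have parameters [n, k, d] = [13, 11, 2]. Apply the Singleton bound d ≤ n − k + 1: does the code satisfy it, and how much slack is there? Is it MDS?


Singleton RHS = n − k + 1 = 3, slack = 1, bound satisfied, not MDS.

Singleton bound: d ≤ n − k + 1.
Here n = 13, k = 11, so n − k + 1 = 3.
Given d = 2, check d ≤ 3: YES.
Slack = (n − k + 1) − d = 1.
The code is NOT MDS (slack = 1 > 0).
Description: the claimed parameters are [13, 11, 2]_7; such a code would be non-MDS.


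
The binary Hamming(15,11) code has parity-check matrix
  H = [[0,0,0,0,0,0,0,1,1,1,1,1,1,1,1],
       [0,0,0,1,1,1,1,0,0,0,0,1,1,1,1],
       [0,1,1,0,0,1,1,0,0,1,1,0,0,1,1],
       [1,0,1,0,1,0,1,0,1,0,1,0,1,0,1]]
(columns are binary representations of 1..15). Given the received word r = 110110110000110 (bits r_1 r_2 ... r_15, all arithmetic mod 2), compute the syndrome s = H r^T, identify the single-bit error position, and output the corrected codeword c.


s = (1, 1, 1, 0)^T, error position = 14, corrected codeword c = 110110110000100

Compute s = H r^T mod 2 one row at a time:
  s_1 = 1 + 0 + 0 + 0 + 0 + 1 + 1 + 0 = 3 ≡ 1 (mod 2).
  s_2 = 1 + 1 + 0 + 1 + 0 + 1 + 1 + 0 = 5 ≡ 1 (mod 2).
  s_3 = 1 + 0 + 0 + 1 + 0 + 0 + 1 + 0 = 3 ≡ 1 (mod 2).
  s_4 = 1 + 0 + 1 + 1 + 0 + 0 + 1 + 0 = 4 ≡ 0 (mod 2).
s = (1, 1, 1, 0)^T — this equals column 14 of H (binary 1110), so error is at position 14.
Correct: flip bit 14 of r = 110110110000110 to get c = 110110110000100.


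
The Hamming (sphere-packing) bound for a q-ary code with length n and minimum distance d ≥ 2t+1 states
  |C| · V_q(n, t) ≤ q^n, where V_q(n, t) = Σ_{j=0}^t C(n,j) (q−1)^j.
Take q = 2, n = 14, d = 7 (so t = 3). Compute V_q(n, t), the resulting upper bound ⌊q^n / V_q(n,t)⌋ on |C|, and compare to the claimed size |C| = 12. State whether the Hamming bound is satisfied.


V_q(n, t) = 470, q^n = 16384, Hamming bound = 34, |C| = 12 ≤ bound (satisfied).

Step 1: Compute V_q(n, t) = Σ_{j=0}^3 C(n, j) (q−1)^j.
  j = 0: C(14,0)·(1)^0 = 1·1 = 1.
  j = 1: C(14,1)·(1)^1 = 14·1 = 14.
  j = 2: C(14,2)·(1)^2 = 91·1 = 91.
  j = 3: C(14,3)·(1)^3 = 364·1 = 364.
  V_q(n, t) = 1 + 14 + 91 + 364 = 470.
Step 2: q^n = 2^14 = 16384.
Step 3: Hamming bound ⌊q^n / V_q(n,t)⌋ = ⌊16384/470⌋ = 34.
Step 4: Compare |C| = 12 to 34: satisfied.
The claimed |C| lies below the Hamming bound.


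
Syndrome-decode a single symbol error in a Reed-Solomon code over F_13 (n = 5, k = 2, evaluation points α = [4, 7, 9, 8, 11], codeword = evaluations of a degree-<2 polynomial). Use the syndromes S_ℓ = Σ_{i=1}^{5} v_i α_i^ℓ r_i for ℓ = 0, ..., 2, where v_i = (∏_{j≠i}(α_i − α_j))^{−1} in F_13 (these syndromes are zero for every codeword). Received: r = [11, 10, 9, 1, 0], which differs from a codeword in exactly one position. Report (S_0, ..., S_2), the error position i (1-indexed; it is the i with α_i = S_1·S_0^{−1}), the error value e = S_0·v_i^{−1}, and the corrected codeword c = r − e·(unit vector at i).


S = (5, 6, 2), error at position 3, error magnitude e = 4, c = [11, 10, 5, 1, 0].

Step 1: column multipliers v_i = (∏_{j≠i}(α_i − α_j))^{−1} mod 13.
  i = 1 (α = 4): (4−7)(4−9)(4−8)(4−11) = (−3)·(−5)·(−4)·(−7) = 420 ≡ 4, so v_1 = 4^{−1} = 10 (mod 13).
  i = 2 (α = 7): (7−4)(7−9)(7−8)(7−11) = 3·(−2)·(−1)·(−4) = −24 ≡ 2, so v_2 = 2^{−1} = 7 (mod 13).
  i = 3 (α = 9): (9−4)(9−7)(9−8)(9−11) = 5·2·1·(−2) = −20 ≡ 6, so v_3 = 6^{−1} = 11 (mod 13).
  i = 4 (α = 8): (8−4)(8−7)(8−9)(8−11) = 4·1·(−1)·(−3) = 12 ≡ 12, so v_4 = 12^{−1} = 12 (mod 13).
  i = 5 (α = 11): (11−4)(11−7)(11−9)(11−8) = 7·4·2·3 = 168 ≡ 12, so v_5 = 12^{−1} = 12 (mod 13).
  v = [10, 7, 11, 12, 12].
Step 2: syndromes of r = [11, 10, 9, 1, 0] (all sums mod 13).
  S_0 = Σ v_i r_i = 10·11 + 7·10 + 11·9 + 12·1 + 12·0 = 291 ≡ 5.
  S_1 = Σ v_i α_i r_i = 10·4·11 + 7·7·10 + 11·9·9 + 12·8·1 + 12·11·0 = 1917 ≡ 6.
  α_i^2 mod 13 = [3, 10, 3, 12, 4].
  S_2 = Σ v_i α_i^2 r_i = 10·3·11 + 7·10·10 + 11·3·9 + 12·12·1 + 12·4·0 = 1471 ≡ 2.
  S = (5, 6, 2) ≠ 0, so r is not a codeword (an error is present).
Step 3: locate the error. For a single error e at position i, S_ℓ = v_i·e·α_i^ℓ, so α_err = S_1/S_0.
  S_0^{−1} = 5^{−1} = 8 (mod 13), so α_err = 6·8 = 48 ≡ 9 = α_3. Error position i = 3.
  Consistency check: S_2/S_1 = 2·11 = 22 ≡ 9 = α_err ✓ (single-error assumption holds).
Step 4: error magnitude e = S_0/v_3 = S_0·∏_{j≠3}(α_3 − α_j) = 5·6 = 30 ≡ 4 (mod 13).
Step 5: correct position 3: c_3 = r_3 − e = 9 − 4 ≡ 5 (mod 13). Hence c = [11, 10, 5, 1, 0].
  Check: interpolating c through the α_i gives m(x) = 8 + 4·x (degree < 2) with m(α_i) = c_i for every i, so c is indeed a codeword.


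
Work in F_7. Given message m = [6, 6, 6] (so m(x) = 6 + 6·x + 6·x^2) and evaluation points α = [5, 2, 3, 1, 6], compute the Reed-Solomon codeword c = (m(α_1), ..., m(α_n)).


c = [4, 0, 1, 4, 6]

Message polynomial: m(x) = 6 + 6·x + 6·x^2 (mod 7).
For each evaluation point α_i, compute m(α_i) mod 7:
  α_1 = 5: Horner steps 6 → 1 → 4, so m(5) = 4.
  α_2 = 2: Horner steps 6 → 4 → 0, so m(2) = 0.
  α_3 = 3: Horner steps 6 → 3 → 1, so m(3) = 1.
  α_4 = 1: Horner steps 6 → 5 → 4, so m(1) = 4.
  α_5 = 6: Horner steps 6 → 0 → 6, so m(6) = 6.
Codeword c = [4, 0, 1, 4, 6] ∈ F_7^5.


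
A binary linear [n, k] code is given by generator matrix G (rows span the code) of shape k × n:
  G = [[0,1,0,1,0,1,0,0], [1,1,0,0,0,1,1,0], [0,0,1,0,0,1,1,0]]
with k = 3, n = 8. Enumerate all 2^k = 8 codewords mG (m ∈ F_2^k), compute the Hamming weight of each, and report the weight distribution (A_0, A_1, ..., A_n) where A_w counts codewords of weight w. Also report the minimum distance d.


Weight distribution: A_0 = 1, A_3 = 4, A_4 = 3. Minimum distance d = 3.

Enumerate all 2^3 = 8 messages m ∈ F_2^3.
For each, compute codeword c = mG in F_2^8, then tally its weight.
  m = 000 → c = 00000000, weight = 0.
  m = 100 → c = 01010100, weight = 3.
  m = 010 → c = 11000110, weight = 4.
  m = 110 → c = 10010010, weight = 3.
  m = 001 → c = 00100110, weight = 3.
  m = 101 → c = 01110010, weight = 4.
  m = 011 → c = 11100000, weight = 3.
  m = 111 → c = 10110100, weight = 4.
Tally weights:
  weight 0: 1 codewords.
  weight 3: 4 codewords.
  weight 4: 3 codewords.
Minimum distance d = smallest w > 0 with A_w > 0 = 3.
Sanity: Σ A_w = 8 = 2^3 = 8 ✓.


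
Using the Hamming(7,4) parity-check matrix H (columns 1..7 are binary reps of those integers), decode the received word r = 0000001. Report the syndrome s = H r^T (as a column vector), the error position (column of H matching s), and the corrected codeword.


s = (1, 1, 1)^T, error position = 7, corrected codeword c = 0000000

Compute s = H r^T mod 2 one row at a time:
  s_1 = 0 + 0 + 0 + 1 = 1 ≡ 1 (mod 2).
  s_2 = 0 + 0 + 0 + 1 = 1 ≡ 1 (mod 2).
  s_3 = 0 + 0 + 0 + 1 = 1 ≡ 1 (mod 2).
s = (1, 1, 1)^T — this equals column 7 of H (binary 111), so error is at position 7.
Correct: flip bit 7 of r = 0000001 to get c = 0000000.


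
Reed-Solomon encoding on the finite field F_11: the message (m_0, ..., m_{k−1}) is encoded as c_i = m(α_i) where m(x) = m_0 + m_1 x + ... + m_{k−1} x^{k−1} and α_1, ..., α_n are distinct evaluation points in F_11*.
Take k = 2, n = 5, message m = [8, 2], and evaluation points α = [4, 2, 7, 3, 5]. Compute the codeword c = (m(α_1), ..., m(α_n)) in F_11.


c = [5, 1, 0, 3, 7]

Message polynomial: m(x) = 8 + 2·x (mod 11).
For each evaluation point α_i, compute m(α_i) mod 11:
  α_1 = 4: Horner steps 2 → 5, so m(4) = 5.
  α_2 = 2: Horner steps 2 → 1, so m(2) = 1.
  α_3 = 7: Horner steps 2 → 0, so m(7) = 0.
  α_4 = 3: Horner steps 2 → 3, so m(3) = 3.
  α_5 = 5: Horner steps 2 → 7, so m(5) = 7.
Codeword c = [5, 1, 0, 3, 7] ∈ F_11^5.


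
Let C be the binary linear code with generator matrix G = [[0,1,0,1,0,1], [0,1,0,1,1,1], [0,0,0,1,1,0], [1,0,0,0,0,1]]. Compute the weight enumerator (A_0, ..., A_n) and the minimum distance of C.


Weight distribution: A_0 = 1, A_1 = 2, A_2 = 4, A_3 = 6, A_4 = 3. Minimum distance d = 1.

Enumerate all 2^4 = 16 messages m ∈ F_2^4.
For each, compute codeword c = mG in F_2^6, then tally its weight.
  m = 0000 → c = 000000, weight = 0.
  m = 1000 → c = 010101, weight = 3.
  m = 0100 → c = 010111, weight = 4.
  m = 1100 → c = 000010, weight = 1.
  m = 0010 → c = 000110, weight = 2.
  m = 1010 → c = 010011, weight = 3.
  m = 0110 → c = 010001, weight = 2.
  m = 1110 → c = 000100, weight = 1.
  m = 0001 → c = 100001, weight = 2.
  m = 1001 → c = 110100, weight = 3.
  m = 0101 → c = 110110, weight = 4.
  m = 1101 → c = 100011, weight = 3.
  m = 0011 → c = 100111, weight = 4.
  m = 1011 → c = 110010, weight = 3.
  m = 0111 → c = 110000, weight = 2.
  m = 1111 → c = 100101, weight = 3.
Tally weights:
  weight 0: 1 codewords.
  weight 1: 2 codewords.
  weight 2: 4 codewords.
  weight 3: 6 codewords.
  weight 4: 3 codewords.
Minimum distance d = smallest w > 0 with A_w > 0 = 1.
Sanity: Σ A_w = 16 = 2^4 = 16 ✓.


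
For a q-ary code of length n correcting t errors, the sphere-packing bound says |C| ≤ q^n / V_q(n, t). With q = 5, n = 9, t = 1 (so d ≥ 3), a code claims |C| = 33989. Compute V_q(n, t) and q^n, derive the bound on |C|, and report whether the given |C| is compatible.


V_q(n, t) = 37, q^n = 1953125, Hamming bound = 52787, |C| = 33989 ≤ bound (satisfied).

Step 1: Compute V_q(n, t) = Σ_{j=0}^1 C(n, j) (q−1)^j.
  j = 0: C(9,0)·(4)^0 = 1·1 = 1.
  j = 1: C(9,1)·(4)^1 = 9·4 = 36.
  V_q(n, t) = 1 + 36 = 37.
Step 2: q^n = 5^9 = 1953125.
Step 3: Hamming bound ⌊q^n / V_q(n,t)⌋ = ⌊1953125/37⌋ = 52787.
Step 4: Compare |C| = 33989 to 52787: satisfied.
The claimed |C| lies below the Hamming bound.


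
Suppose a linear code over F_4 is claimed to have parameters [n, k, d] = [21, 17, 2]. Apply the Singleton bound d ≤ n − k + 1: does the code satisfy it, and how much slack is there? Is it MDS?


Singleton RHS = n − k + 1 = 5, slack = 3, bound satisfied, not MDS.

Singleton bound: d ≤ n − k + 1.
Here n = 21, k = 17, so n − k + 1 = 5.
Given d = 2, check d ≤ 5: YES.
Slack = (n − k + 1) − d = 3.
The code is NOT MDS (slack = 3 > 0).
Description: the claimed parameters are [21, 17, 2]_4; such a code would be non-MDS.


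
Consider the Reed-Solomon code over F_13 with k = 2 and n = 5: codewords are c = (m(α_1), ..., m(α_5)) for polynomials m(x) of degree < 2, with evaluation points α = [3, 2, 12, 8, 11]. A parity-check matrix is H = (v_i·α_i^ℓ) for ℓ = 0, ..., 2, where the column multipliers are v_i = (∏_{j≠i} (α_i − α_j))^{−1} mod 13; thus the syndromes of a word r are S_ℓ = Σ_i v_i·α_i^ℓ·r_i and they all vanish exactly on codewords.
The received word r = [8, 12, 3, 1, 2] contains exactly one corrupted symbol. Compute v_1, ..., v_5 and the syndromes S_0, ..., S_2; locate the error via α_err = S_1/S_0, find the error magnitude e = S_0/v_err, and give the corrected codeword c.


S = (2, 11, 2), error at position 3, error magnitude e = 5, c = [8, 12, 11, 1, 2].

Step 1: column multipliers v_i = (∏_{j≠i}(α_i − α_j))^{−1} mod 13.
  i = 1 (α = 3): (3−2)(3−12)(3−8)(3−11) = 1·(−9)·(−5)·(−8) = −360 ≡ 4, so v_1 = 4^{−1} = 10 (mod 13).
  i = 2 (α = 2): (2−3)(2−12)(2−8)(2−11) = (−1)·(−10)·(−6)·(−9) = 540 ≡ 7, so v_2 = 7^{−1} = 2 (mod 13).
  i = 3 (α = 12): (12−3)(12−2)(12−8)(12−11) = 9·10·4·1 = 360 ≡ 9, so v_3 = 9^{−1} = 3 (mod 13).
  i = 4 (α = 8): (8−3)(8−2)(8−12)(8−11) = 5·6·(−4)·(−3) = 360 ≡ 9, so v_4 = 9^{−1} = 3 (mod 13).
  i = 5 (α = 11): (11−3)(11−2)(11−12)(11−8) = 8·9·(−1)·3 = −216 ≡ 5, so v_5 = 5^{−1} = 8 (mod 13).
  v = [10, 2, 3, 3, 8].
Step 2: syndromes of r = [8, 12, 3, 1, 2] (all sums mod 13).
  S_0 = Σ v_i r_i = 10·8 + 2·12 + 3·3 + 3·1 + 8·2 = 132 ≡ 2.
  S_1 = Σ v_i α_i r_i = 10·3·8 + 2·2·12 + 3·12·3 + 3·8·1 + 8·11·2 = 596 ≡ 11.
  α_i^2 mod 13 = [9, 4, 1, 12, 4].
  S_2 = Σ v_i α_i^2 r_i = 10·9·8 + 2·4·12 + 3·1·3 + 3·12·1 + 8·4·2 = 925 ≡ 2.
  S = (2, 11, 2) ≠ 0, so r is not a codeword (an error is present).
Step 3: locate the error. For a single error e at position i, S_ℓ = v_i·e·α_i^ℓ, so α_err = S_1/S_0.
  S_0^{−1} = 2^{−1} = 7 (mod 13), so α_err = 11·7 = 77 ≡ 12 = α_3. Error position i = 3.
  Consistency check: S_2/S_1 = 2·6 = 12 ≡ 12 = α_err ✓ (single-error assumption holds).
Step 4: error magnitude e = S_0/v_3 = S_0·∏_{j≠3}(α_3 − α_j) = 2·9 = 18 ≡ 5 (mod 13).
Step 5: correct position 3: c_3 = r_3 − e = 3 − 5 ≡ 11 (mod 13). Hence c = [8, 12, 11, 1, 2].
  Check: interpolating c through the α_i gives m(x) = 7 + 9·x (degree < 2) with m(α_i) = c_i for every i, so c is indeed a codeword.


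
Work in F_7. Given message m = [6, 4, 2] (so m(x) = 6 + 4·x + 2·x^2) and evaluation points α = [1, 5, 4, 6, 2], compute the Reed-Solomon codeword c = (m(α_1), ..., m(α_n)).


c = [5, 6, 5, 4, 1]

Message polynomial: m(x) = 6 + 4·x + 2·x^2 (mod 7).
For each evaluation point α_i, compute m(α_i) mod 7:
  α_1 = 1: Horner steps 2 → 6 → 5, so m(1) = 5.
  α_2 = 5: Horner steps 2 → 0 → 6, so m(5) = 6.
  α_3 = 4: Horner steps 2 → 5 → 5, so m(4) = 5.
  α_4 = 6: Horner steps 2 → 2 → 4, so m(6) = 4.
  α_5 = 2: Horner steps 2 → 1 → 1, so m(2) = 1.
Codeword c = [5, 6, 5, 4, 1] ∈ F_7^5.


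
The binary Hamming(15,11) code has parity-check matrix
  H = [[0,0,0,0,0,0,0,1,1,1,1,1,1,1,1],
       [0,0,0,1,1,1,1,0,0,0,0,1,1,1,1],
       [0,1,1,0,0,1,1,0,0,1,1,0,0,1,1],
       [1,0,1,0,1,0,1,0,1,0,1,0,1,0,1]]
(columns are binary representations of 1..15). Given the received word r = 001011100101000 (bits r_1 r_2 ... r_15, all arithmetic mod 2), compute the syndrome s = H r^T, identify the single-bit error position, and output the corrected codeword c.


s = (0, 0, 0, 1)^T, error position = 1, corrected codeword c = 101011100101000

Compute s = H r^T mod 2 one row at a time:
  s_1 = 0 + 0 + 1 + 0 + 1 + 0 + 0 + 0 = 2 ≡ 0 (mod 2).
  s_2 = 0 + 1 + 1 + 1 + 1 + 0 + 0 + 0 = 4 ≡ 0 (mod 2).
  s_3 = 0 + 1 + 1 + 1 + 1 + 0 + 0 + 0 = 4 ≡ 0 (mod 2).
  s_4 = 0 + 1 + 1 + 1 + 0 + 0 + 0 + 0 = 3 ≡ 1 (mod 2).
s = (0, 0, 0, 1)^T — this equals column 1 of H (binary 0001), so error is at position 1.
Correct: flip bit 1 of r = 001011100101000 to get c = 101011100101000.


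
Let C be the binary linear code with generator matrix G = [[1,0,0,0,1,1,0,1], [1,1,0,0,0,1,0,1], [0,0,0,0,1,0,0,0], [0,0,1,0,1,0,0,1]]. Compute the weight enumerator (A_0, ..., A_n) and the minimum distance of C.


Weight distribution: A_0 = 1, A_1 = 2, A_2 = 2, A_3 = 4, A_4 = 5, A_5 = 2. Minimum distance d = 1.

Enumerate all 2^4 = 16 messages m ∈ F_2^4.
For each, compute codeword c = mG in F_2^8, then tally its weight.
  m = 0000 → c = 00000000, weight = 0.
  m = 1000 → c = 10001101, weight = 4.
  m = 0100 → c = 11000101, weight = 4.
  m = 1100 → c = 01001000, weight = 2.
  m = 0010 → c = 00001000, weight = 1.
  m = 1010 → c = 10000101, weight = 3.
  m = 0110 → c = 11001101, weight = 5.
  m = 1110 → c = 01000000, weight = 1.
  m = 0001 → c = 00101001, weight = 3.
  m = 1001 → c = 10100100, weight = 3.
  m = 0101 → c = 11101100, weight = 5.
  m = 1101 → c = 01100001, weight = 3.
  m = 0011 → c = 00100001, weight = 2.
  m = 1011 → c = 10101100, weight = 4.
  m = 0111 → c = 11100100, weight = 4.
  m = 1111 → c = 01101001, weight = 4.
Tally weights:
  weight 0: 1 codewords.
  weight 1: 2 codewords.
  weight 2: 2 codewords.
  weight 3: 4 codewords.
  weight 4: 5 codewords.
  weight 5: 2 codewords.
Minimum distance d = smallest w > 0 with A_w > 0 = 1.
Sanity: Σ A_w = 16 = 2^4 = 16 ✓.


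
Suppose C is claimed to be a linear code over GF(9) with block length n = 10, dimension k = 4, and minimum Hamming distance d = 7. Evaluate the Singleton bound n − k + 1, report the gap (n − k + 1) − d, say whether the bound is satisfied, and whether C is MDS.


Singleton RHS = n − k + 1 = 7, slack = 0, bound satisfied, MDS.

Singleton bound: d ≤ n − k + 1.
Here n = 10, k = 4, so n − k + 1 = 7.
Given d = 7, check d ≤ 7: YES.
Slack = (n − k + 1) − d = 0.
The code is MDS (slack = 0).
Description: the claimed parameters are [10, 4, 7]_9; such a code would be MDS (meets Singleton bound).


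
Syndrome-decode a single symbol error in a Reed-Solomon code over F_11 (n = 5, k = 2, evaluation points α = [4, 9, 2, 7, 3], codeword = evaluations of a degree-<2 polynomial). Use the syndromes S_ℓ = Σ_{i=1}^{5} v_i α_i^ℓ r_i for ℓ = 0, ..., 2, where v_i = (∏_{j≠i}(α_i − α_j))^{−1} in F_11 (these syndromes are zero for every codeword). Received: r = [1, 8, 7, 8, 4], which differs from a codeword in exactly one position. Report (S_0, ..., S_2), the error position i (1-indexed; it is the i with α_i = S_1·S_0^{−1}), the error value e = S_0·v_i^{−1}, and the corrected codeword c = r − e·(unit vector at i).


S = (5, 2, 3), error at position 4, error magnitude e = 5, c = [1, 8, 7, 3, 4].

Step 1: column multipliers v_i = (∏_{j≠i}(α_i − α_j))^{−1} mod 11.
  i = 1 (α = 4): (4−9)(4−2)(4−7)(4−3) = (−5)·2·(−3)·1 = 30 ≡ 8, so v_1 = 8^{−1} = 7 (mod 11).
  i = 2 (α = 9): (9−4)(9−2)(9−7)(9−3) = 5·7·2·6 = 420 ≡ 2, so v_2 = 2^{−1} = 6 (mod 11).
  i = 3 (α = 2): (2−4)(2−9)(2−7)(2−3) = (−2)·(−7)·(−5)·(−1) = 70 ≡ 4, so v_3 = 4^{−1} = 3 (mod 11).
  i = 4 (α = 7): (7−4)(7−9)(7−2)(7−3) = 3·(−2)·5·4 = −120 ≡ 1, so v_4 = 1^{−1} = 1 (mod 11).
  i = 5 (α = 3): (3−4)(3−9)(3−2)(3−7) = (−1)·(−6)·1·(−4) = −24 ≡ 9, so v_5 = 9^{−1} = 5 (mod 11).
  v = [7, 6, 3, 1, 5].
Step 2: syndromes of r = [1, 8, 7, 8, 4] (all sums mod 11).
  S_0 = Σ v_i r_i = 7·1 + 6·8 + 3·7 + 1·8 + 5·4 = 104 ≡ 5.
  S_1 = Σ v_i α_i r_i = 7·4·1 + 6·9·8 + 3·2·7 + 1·7·8 + 5·3·4 = 618 ≡ 2.
  α_i^2 mod 11 = [5, 4, 4, 5, 9].
  S_2 = Σ v_i α_i^2 r_i = 7·5·1 + 6·4·8 + 3·4·7 + 1·5·8 + 5·9·4 = 531 ≡ 3.
  S = (5, 2, 3) ≠ 0, so r is not a codeword (an error is present).
Step 3: locate the error. For a single error e at position i, S_ℓ = v_i·e·α_i^ℓ, so α_err = S_1/S_0.
  S_0^{−1} = 5^{−1} = 9 (mod 11), so α_err = 2·9 = 18 ≡ 7 = α_4. Error position i = 4.
  Consistency check: S_2/S_1 = 3·6 = 18 ≡ 7 = α_err ✓ (single-error assumption holds).
Step 4: error magnitude e = S_0/v_4 = S_0·∏_{j≠4}(α_4 − α_j) = 5·1 = 5 ≡ 5 (mod 11).
Step 5: correct position 4: c_4 = r_4 − e = 8 − 5 ≡ 3 (mod 11). Hence c = [1, 8, 7, 3, 4].
  Check: interpolating c through the α_i gives m(x) = 2 + 8·x (degree < 2) with m(α_i) = c_i for every i, so c is indeed a codeword.


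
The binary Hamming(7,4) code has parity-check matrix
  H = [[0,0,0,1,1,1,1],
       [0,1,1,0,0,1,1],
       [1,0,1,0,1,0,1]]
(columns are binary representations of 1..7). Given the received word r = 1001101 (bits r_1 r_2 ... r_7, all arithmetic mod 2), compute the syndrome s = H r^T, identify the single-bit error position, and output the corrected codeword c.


s = (1, 1, 1)^T, error position = 7, corrected codeword c = 1001100

Compute s = H r^T mod 2 one row at a time:
  s_1 = 1 + 1 + 0 + 1 = 3 ≡ 1 (mod 2).
  s_2 = 0 + 0 + 0 + 1 = 1 ≡ 1 (mod 2).
  s_3 = 1 + 0 + 1 + 1 = 3 ≡ 1 (mod 2).
s = (1, 1, 1)^T — this equals column 7 of H (binary 111), so error is at position 7.
Correct: flip bit 7 of r = 1001101 to get c = 1001100.


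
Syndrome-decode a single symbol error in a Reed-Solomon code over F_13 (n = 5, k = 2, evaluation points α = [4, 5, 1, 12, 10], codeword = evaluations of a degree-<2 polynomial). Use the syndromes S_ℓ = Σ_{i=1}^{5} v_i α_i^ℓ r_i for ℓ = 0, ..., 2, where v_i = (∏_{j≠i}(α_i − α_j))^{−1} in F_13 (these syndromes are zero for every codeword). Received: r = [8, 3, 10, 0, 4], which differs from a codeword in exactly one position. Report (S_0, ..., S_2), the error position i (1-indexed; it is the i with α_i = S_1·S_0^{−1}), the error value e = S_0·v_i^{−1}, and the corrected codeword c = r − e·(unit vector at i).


S = (11, 2, 11), error at position 4, error magnitude e = 6, c = [8, 3, 10, 7, 4].

Step 1: column multipliers v_i = (∏_{j≠i}(α_i − α_j))^{−1} mod 13.
  i = 1 (α = 4): (4−5)(4−1)(4−12)(4−10) = (−1)·3·(−8)·(−6) = −144 ≡ 12, so v_1 = 12^{−1} = 12 (mod 13).
  i = 2 (α = 5): (5−4)(5−1)(5−12)(5−10) = 1·4·(−7)·(−5) = 140 ≡ 10, so v_2 = 10^{−1} = 4 (mod 13).
  i = 3 (α = 1): (1−4)(1−5)(1−12)(1−10) = (−3)·(−4)·(−11)·(−9) = 1188 ≡ 5, so v_3 = 5^{−1} = 8 (mod 13).
  i = 4 (α = 12): (12−4)(12−5)(12−1)(12−10) = 8·7·11·2 = 1232 ≡ 10, so v_4 = 10^{−1} = 4 (mod 13).
  i = 5 (α = 10): (10−4)(10−5)(10−1)(10−12) = 6·5·9·(−2) = −540 ≡ 6, so v_5 = 6^{−1} = 11 (mod 13).
  v = [12, 4, 8, 4, 11].
Step 2: syndromes of r = [8, 3, 10, 0, 4] (all sums mod 13).
  S_0 = Σ v_i r_i = 12·8 + 4·3 + 8·10 + 4·0 + 11·4 = 232 ≡ 11.
  S_1 = Σ v_i α_i r_i = 12·4·8 + 4·5·3 + 8·1·10 + 4·12·0 + 11·10·4 = 964 ≡ 2.
  α_i^2 mod 13 = [3, 12, 1, 1, 9].
  S_2 = Σ v_i α_i^2 r_i = 12·3·8 + 4·12·3 + 8·1·10 + 4·1·0 + 11·9·4 = 908 ≡ 11.
  S = (11, 2, 11) ≠ 0, so r is not a codeword (an error is present).
Step 3: locate the error. For a single error e at position i, S_ℓ = v_i·e·α_i^ℓ, so α_err = S_1/S_0.
  S_0^{−1} = 11^{−1} = 6 (mod 13), so α_err = 2·6 = 12 ≡ 12 = α_4. Error position i = 4.
  Consistency check: S_2/S_1 = 11·7 = 77 ≡ 12 = α_err ✓ (single-error assumption holds).
Step 4: error magnitude e = S_0/v_4 = S_0·∏_{j≠4}(α_4 − α_j) = 11·10 = 110 ≡ 6 (mod 13).
Step 5: correct position 4: c_4 = r_4 − e = 0 − 6 ≡ 7 (mod 13). Hence c = [8, 3, 10, 7, 4].
  Check: interpolating c through the α_i gives m(x) = 2 + 8·x (degree < 2) with m(α_i) = c_i for every i, so c is indeed a codeword.


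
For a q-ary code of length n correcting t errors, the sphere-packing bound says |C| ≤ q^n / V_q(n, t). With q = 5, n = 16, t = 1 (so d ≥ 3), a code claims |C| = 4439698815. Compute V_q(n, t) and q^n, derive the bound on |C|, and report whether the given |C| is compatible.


V_q(n, t) = 65, q^n = 152587890625, Hamming bound = 2347506009, |C| = 4439698815 > bound (violated).

Step 1: Compute V_q(n, t) = Σ_{j=0}^1 C(n, j) (q−1)^j.
  j = 0: C(16,0)·(4)^0 = 1·1 = 1.
  j = 1: C(16,1)·(4)^1 = 16·4 = 64.
  V_q(n, t) = 1 + 64 = 65.
Step 2: q^n = 5^16 = 152587890625.
Step 3: Hamming bound ⌊q^n / V_q(n,t)⌋ = ⌊152587890625/65⌋ = 2347506009.
Step 4: Compare |C| = 4439698815 to 2347506009: violated.
The claimed |C| lies above the Hamming bound, so no 5-ary code of length 16 with d ≥ 3 can have 4439698815 codewords.


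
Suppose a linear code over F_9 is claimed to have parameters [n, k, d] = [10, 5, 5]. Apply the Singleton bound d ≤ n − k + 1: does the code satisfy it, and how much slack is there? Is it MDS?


Singleton RHS = n − k + 1 = 6, slack = 1, bound satisfied, not MDS.

Singleton bound: d ≤ n − k + 1.
Here n = 10, k = 5, so n − k + 1 = 6.
Given d = 5, check d ≤ 6: YES.
Slack = (n − k + 1) − d = 1.
The code is NOT MDS (slack = 1 > 0).
Description: the claimed parameters are [10, 5, 5]_9; such a code would be non-MDS.


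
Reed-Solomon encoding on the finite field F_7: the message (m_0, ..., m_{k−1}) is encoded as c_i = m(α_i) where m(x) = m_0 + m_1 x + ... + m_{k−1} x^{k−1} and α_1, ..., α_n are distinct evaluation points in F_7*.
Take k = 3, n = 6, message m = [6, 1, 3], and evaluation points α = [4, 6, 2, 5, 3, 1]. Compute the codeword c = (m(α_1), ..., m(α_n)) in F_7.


c = [2, 1, 6, 2, 1, 3]

Message polynomial: m(x) = 6 + 1·x + 3·x^2 (mod 7).
For each evaluation point α_i, compute m(α_i) mod 7:
  α_1 = 4: Horner steps 3 → 6 → 2, so m(4) = 2.
  α_2 = 6: Horner steps 3 → 5 → 1, so m(6) = 1.
  α_3 = 2: Horner steps 3 → 0 → 6, so m(2) = 6.
  α_4 = 5: Horner steps 3 → 2 → 2, so m(5) = 2.
  α_5 = 3: Horner steps 3 → 3 → 1, so m(3) = 1.
  α_6 = 1: Horner steps 3 → 4 → 3, so m(1) = 3.
Codeword c = [2, 1, 6, 2, 1, 3] ∈ F_7^6.


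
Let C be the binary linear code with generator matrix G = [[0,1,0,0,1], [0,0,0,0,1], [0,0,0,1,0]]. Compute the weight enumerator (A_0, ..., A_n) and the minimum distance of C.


Weight distribution: A_0 = 1, A_1 = 3, A_2 = 3, A_3 = 1. Minimum distance d = 1.

Enumerate all 2^3 = 8 messages m ∈ F_2^3.
For each, compute codeword c = mG in F_2^5, then tally its weight.
  m = 000 → c = 00000, weight = 0.
  m = 100 → c = 01001, weight = 2.
  m = 010 → c = 00001, weight = 1.
  m = 110 → c = 01000, weight = 1.
  m = 001 → c = 00010, weight = 1.
  m = 101 → c = 01011, weight = 3.
  m = 011 → c = 00011, weight = 2.
  m = 111 → c = 01010, weight = 2.
Tally weights:
  weight 0: 1 codewords.
  weight 1: 3 codewords.
  weight 2: 3 codewords.
  weight 3: 1 codewords.
Minimum distance d = smallest w > 0 with A_w > 0 = 1.
Sanity: Σ A_w = 8 = 2^3 = 8 ✓.


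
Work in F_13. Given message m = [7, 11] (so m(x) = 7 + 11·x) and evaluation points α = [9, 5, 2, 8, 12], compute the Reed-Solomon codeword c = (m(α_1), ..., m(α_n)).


c = [2, 10, 3, 4, 9]

Message polynomial: m(x) = 7 + 11·x (mod 13).
For each evaluation point α_i, compute m(α_i) mod 13:
  α_1 = 9: Horner steps 11 → 2, so m(9) = 2.
  α_2 = 5: Horner steps 11 → 10, so m(5) = 10.
  α_3 = 2: Horner steps 11 → 3, so m(2) = 3.
  α_4 = 8: Horner steps 11 → 4, so m(8) = 4.
  α_5 = 12: Horner steps 11 → 9, so m(12) = 9.
Codeword c = [2, 10, 3, 4, 9] ∈ F_13^5.


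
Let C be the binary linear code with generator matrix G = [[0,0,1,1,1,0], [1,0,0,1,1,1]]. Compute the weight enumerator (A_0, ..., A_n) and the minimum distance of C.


Weight distribution: A_0 = 1, A_3 = 2, A_4 = 1. Minimum distance d = 3.

Enumerate all 2^2 = 4 messages m ∈ F_2^2.
For each, compute codeword c = mG in F_2^6, then tally its weight.
  m = 00 → c = 000000, weight = 0.
  m = 10 → c = 001110, weight = 3.
  m = 01 → c = 100111, weight = 4.
  m = 11 → c = 101001, weight = 3.
Tally weights:
  weight 0: 1 codewords.
  weight 3: 2 codewords.
  weight 4: 1 codewords.
Minimum distance d = smallest w > 0 with A_w > 0 = 3.
Sanity: Σ A_w = 4 = 2^2 = 4 ✓.


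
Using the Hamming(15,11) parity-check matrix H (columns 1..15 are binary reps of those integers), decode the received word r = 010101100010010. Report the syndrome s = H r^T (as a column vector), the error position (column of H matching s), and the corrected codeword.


s = (0, 0, 1, 0)^T, error position = 2, corrected codeword c = 000101100010010

Compute s = H r^T mod 2 one row at a time:
  s_1 = 0 + 0 + 0 + 1 + 0 + 0 + 1 + 0 = 2 ≡ 0 (mod 2).
  s_2 = 1 + 0 + 1 + 1 + 0 + 0 + 1 + 0 = 4 ≡ 0 (mod 2).
  s_3 = 1 + 0 + 1 + 1 + 0 + 1 + 1 + 0 = 5 ≡ 1 (mod 2).
  s_4 = 0 + 0 + 0 + 1 + 0 + 1 + 0 + 0 = 2 ≡ 0 (mod 2).
s = (0, 0, 1, 0)^T — this equals column 2 of H (binary 0010), so error is at position 2.
Correct: flip bit 2 of r = 010101100010010 to get c = 000101100010010.


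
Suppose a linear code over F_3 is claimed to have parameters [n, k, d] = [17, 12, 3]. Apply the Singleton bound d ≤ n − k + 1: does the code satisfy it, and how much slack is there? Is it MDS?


Singleton RHS = n − k + 1 = 6, slack = 3, bound satisfied, not MDS.

Singleton bound: d ≤ n − k + 1.
Here n = 17, k = 12, so n − k + 1 = 6.
Given d = 3, check d ≤ 6: YES.
Slack = (n − k + 1) − d = 3.
The code is NOT MDS (slack = 3 > 0).
Description: the claimed parameters are [17, 12, 3]_3; such a code would be non-MDS.


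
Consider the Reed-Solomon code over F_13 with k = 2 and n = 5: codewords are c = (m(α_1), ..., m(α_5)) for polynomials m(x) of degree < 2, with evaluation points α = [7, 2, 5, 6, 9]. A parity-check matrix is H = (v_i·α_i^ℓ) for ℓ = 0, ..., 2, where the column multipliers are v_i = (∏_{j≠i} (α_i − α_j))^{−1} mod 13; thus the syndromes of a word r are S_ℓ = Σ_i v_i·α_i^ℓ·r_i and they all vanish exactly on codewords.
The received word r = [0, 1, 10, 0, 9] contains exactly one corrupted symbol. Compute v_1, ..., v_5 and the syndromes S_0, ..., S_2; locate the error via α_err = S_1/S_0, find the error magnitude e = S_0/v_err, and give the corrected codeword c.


S = (6, 3, 8), error at position 1, error magnitude e = 10, c = [3, 1, 10, 0, 9].

Step 1: column multipliers v_i = (∏_{j≠i}(α_i − α_j))^{−1} mod 13.
  i = 1 (α = 7): (7−2)(7−5)(7−6)(7−9) = 5·2·1·(−2) = −20 ≡ 6, so v_1 = 6^{−1} = 11 (mod 13).
  i = 2 (α = 2): (2−7)(2−5)(2−6)(2−9) = (−5)·(−3)·(−4)·(−7) = 420 ≡ 4, so v_2 = 4^{−1} = 10 (mod 13).
  i = 3 (α = 5): (5−7)(5−2)(5−6)(5−9) = (−2)·3·(−1)·(−4) = −24 ≡ 2, so v_3 = 2^{−1} = 7 (mod 13).
  i = 4 (α = 6): (6−7)(6−2)(6−5)(6−9) = (−1)·4·1·(−3) = 12 ≡ 12, so v_4 = 12^{−1} = 12 (mod 13).
  i = 5 (α = 9): (9−7)(9−2)(9−5)(9−6) = 2·7·4·3 = 168 ≡ 12, so v_5 = 12^{−1} = 12 (mod 13).
  v = [11, 10, 7, 12, 12].
Step 2: syndromes of r = [0, 1, 10, 0, 9] (all sums mod 13).
  S_0 = Σ v_i r_i = 11·0 + 10·1 + 7·10 + 12·0 + 12·9 = 188 ≡ 6.
  S_1 = Σ v_i α_i r_i = 11·7·0 + 10·2·1 + 7·5·10 + 12·6·0 + 12·9·9 = 1342 ≡ 3.
  α_i^2 mod 13 = [10, 4, 12, 10, 3].
  S_2 = Σ v_i α_i^2 r_i = 11·10·0 + 10·4·1 + 7·12·10 + 12·10·0 + 12·3·9 = 1204 ≡ 8.
  S = (6, 3, 8) ≠ 0, so r is not a codeword (an error is present).
Step 3: locate the error. For a single error e at position i, S_ℓ = v_i·e·α_i^ℓ, so α_err = S_1/S_0.
  S_0^{−1} = 6^{−1} = 11 (mod 13), so α_err = 3·11 = 33 ≡ 7 = α_1. Error position i = 1.
  Consistency check: S_2/S_1 = 8·9 = 72 ≡ 7 = α_err ✓ (single-error assumption holds).
Step 4: error magnitude e = S_0/v_1 = S_0·∏_{j≠1}(α_1 − α_j) = 6·6 = 36 ≡ 10 (mod 13).
Step 5: correct position 1: c_1 = r_1 − e = 0 − 10 ≡ 3 (mod 13). Hence c = [3, 1, 10, 0, 9].
  Check: interpolating c through the α_i gives m(x) = 8 + 3·x (degree < 2) with m(α_i) = c_i for every i, so c is indeed a codeword.


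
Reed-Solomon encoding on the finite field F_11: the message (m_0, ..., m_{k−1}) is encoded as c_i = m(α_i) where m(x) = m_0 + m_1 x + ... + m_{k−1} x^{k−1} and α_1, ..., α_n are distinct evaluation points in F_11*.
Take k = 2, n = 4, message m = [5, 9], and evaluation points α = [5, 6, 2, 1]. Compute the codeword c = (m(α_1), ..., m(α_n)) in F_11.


c = [6, 4, 1, 3]

Message polynomial: m(x) = 5 + 9·x (mod 11).
For each evaluation point α_i, compute m(α_i) mod 11:
  α_1 = 5: Horner steps 9 → 6, so m(5) = 6.
  α_2 = 6: Horner steps 9 → 4, so m(6) = 4.
  α_3 = 2: Horner steps 9 → 1, so m(2) = 1.
  α_4 = 1: Horner steps 9 → 3, so m(1) = 3.
Codeword c = [6, 4, 1, 3] ∈ F_11^4.


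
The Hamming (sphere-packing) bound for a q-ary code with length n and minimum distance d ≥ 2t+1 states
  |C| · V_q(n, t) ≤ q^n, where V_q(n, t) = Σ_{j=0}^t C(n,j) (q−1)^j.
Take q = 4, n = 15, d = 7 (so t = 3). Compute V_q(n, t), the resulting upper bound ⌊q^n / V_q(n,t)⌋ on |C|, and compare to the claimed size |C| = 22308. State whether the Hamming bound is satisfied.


V_q(n, t) = 13276, q^n = 1073741824, Hamming bound = 80878, |C| = 22308 ≤ bound (satisfied).

Step 1: Compute V_q(n, t) = Σ_{j=0}^3 C(n, j) (q−1)^j.
  j = 0: C(15,0)·(3)^0 = 1·1 = 1.
  j = 1: C(15,1)·(3)^1 = 15·3 = 45.
  j = 2: C(15,2)·(3)^2 = 105·9 = 945.
  j = 3: C(15,3)·(3)^3 = 455·27 = 12285.
  V_q(n, t) = 1 + 45 + 945 + 12285 = 13276.
Step 2: q^n = 4^15 = 1073741824.
Step 3: Hamming bound ⌊q^n / V_q(n,t)⌋ = ⌊1073741824/13276⌋ = 80878.
Step 4: Compare |C| = 22308 to 80878: satisfied.
The claimed |C| lies below the Hamming bound.


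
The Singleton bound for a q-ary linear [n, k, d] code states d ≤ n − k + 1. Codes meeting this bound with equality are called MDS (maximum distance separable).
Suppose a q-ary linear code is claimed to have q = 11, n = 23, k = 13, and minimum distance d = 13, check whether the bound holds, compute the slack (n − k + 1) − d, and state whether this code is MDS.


Singleton RHS = n − k + 1 = 11, slack = -2, bound violated (no such code; not MDS).

Singleton bound: d ≤ n − k + 1.
Here n = 23, k = 13, so n − k + 1 = 11.
Given d = 13, check d ≤ 11: NO.
Slack = (n − k + 1) − d = -2.
The slack is negative: d = 13 exceeds n − k + 1 = 11 by 2, so the Singleton bound is violated and no linear [23, 13, 13]_11 code can exist. In particular it is not MDS (MDS requires d = n − k + 1 exactly).
Description: the claimed parameters are [23, 13, 13]_11; such a code would be impossible (violates the Singleton bound).


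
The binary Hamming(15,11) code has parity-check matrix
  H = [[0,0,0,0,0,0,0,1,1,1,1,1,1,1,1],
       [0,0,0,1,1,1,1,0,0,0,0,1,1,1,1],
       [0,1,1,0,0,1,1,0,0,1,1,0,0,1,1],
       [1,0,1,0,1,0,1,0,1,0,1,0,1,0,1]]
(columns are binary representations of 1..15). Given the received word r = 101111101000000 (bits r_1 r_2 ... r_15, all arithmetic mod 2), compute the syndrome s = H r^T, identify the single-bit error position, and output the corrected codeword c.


s = (1, 0, 1, 1)^T, error position = 11, corrected codeword c = 101111101010000

Compute s = H r^T mod 2 one row at a time:
  s_1 = 0 + 1 + 0 + 0 + 0 + 0 + 0 + 0 = 1 ≡ 1 (mod 2).
  s_2 = 1 + 1 + 1 + 1 + 0 + 0 + 0 + 0 = 4 ≡ 0 (mod 2).
  s_3 = 0 + 1 + 1 + 1 + 0 + 0 + 0 + 0 = 3 ≡ 1 (mod 2).
  s_4 = 1 + 1 + 1 + 1 + 1 + 0 + 0 + 0 = 5 ≡ 1 (mod 2).
s = (1, 0, 1, 1)^T — this equals column 11 of H (binary 1011), so error is at position 11.
Correct: flip bit 11 of r = 101111101000000 to get c = 101111101010000.


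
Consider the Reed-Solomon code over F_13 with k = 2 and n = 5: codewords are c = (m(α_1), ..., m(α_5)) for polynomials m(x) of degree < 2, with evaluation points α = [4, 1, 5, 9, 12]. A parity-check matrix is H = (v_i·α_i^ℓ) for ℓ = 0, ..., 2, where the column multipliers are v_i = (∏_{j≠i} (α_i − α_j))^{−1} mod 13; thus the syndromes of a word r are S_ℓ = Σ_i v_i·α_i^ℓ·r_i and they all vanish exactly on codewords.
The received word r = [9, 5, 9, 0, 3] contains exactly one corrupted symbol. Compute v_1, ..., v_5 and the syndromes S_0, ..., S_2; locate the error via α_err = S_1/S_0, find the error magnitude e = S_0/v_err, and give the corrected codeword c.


S = (4, 3, 12), error at position 1, error magnitude e = 1, c = [8, 5, 9, 0, 3].

Step 1: column multipliers v_i = (∏_{j≠i}(α_i − α_j))^{−1} mod 13.
  i = 1 (α = 4): (4−1)(4−5)(4−9)(4−12) = 3·(−1)·(−5)·(−8) = −120 ≡ 10, so v_1 = 10^{−1} = 4 (mod 13).
  i = 2 (α = 1): (1−4)(1−5)(1−9)(1−12) = (−3)·(−4)·(−8)·(−11) = 1056 ≡ 3, so v_2 = 3^{−1} = 9 (mod 13).
  i = 3 (α = 5): (5−4)(5−1)(5−9)(5−12) = 1·4·(−4)·(−7) = 112 ≡ 8, so v_3 = 8^{−1} = 5 (mod 13).
  i = 4 (α = 9): (9−4)(9−1)(9−5)(9−12) = 5·8·4·(−3) = −480 ≡ 1, so v_4 = 1^{−1} = 1 (mod 13).
  i = 5 (α = 12): (12−4)(12−1)(12−5)(12−9) = 8·11·7·3 = 1848 ≡ 2, so v_5 = 2^{−1} = 7 (mod 13).
  v = [4, 9, 5, 1, 7].
Step 2: syndromes of r = [9, 5, 9, 0, 3] (all sums mod 13).
  S_0 = Σ v_i r_i = 4·9 + 9·5 + 5·9 + 1·0 + 7·3 = 147 ≡ 4.
  S_1 = Σ v_i α_i r_i = 4·4·9 + 9·1·5 + 5·5·9 + 1·9·0 + 7·12·3 = 666 ≡ 3.
  α_i^2 mod 13 = [3, 1, 12, 3, 1].
  S_2 = Σ v_i α_i^2 r_i = 4·3·9 + 9·1·5 + 5·12·9 + 1·3·0 + 7·1·3 = 714 ≡ 12.
  S = (4, 3, 12) ≠ 0, so r is not a codeword (an error is present).
Step 3: locate the error. For a single error e at position i, S_ℓ = v_i·e·α_i^ℓ, so α_err = S_1/S_0.
  S_0^{−1} = 4^{−1} = 10 (mod 13), so α_err = 3·10 = 30 ≡ 4 = α_1. Error position i = 1.
  Consistency check: S_2/S_1 = 12·9 = 108 ≡ 4 = α_err ✓ (single-error assumption holds).
Step 4: error magnitude e = S_0/v_1 = S_0·∏_{j≠1}(α_1 − α_j) = 4·10 = 40 ≡ 1 (mod 13).
Step 5: correct position 1: c_1 = r_1 − e = 9 − 1 ≡ 8 (mod 13). Hence c = [8, 5, 9, 0, 3].
  Check: interpolating c through the α_i gives m(x) = 4 + 1·x (degree < 2) with m(α_i) = c_i for every i, so c is indeed a codeword.


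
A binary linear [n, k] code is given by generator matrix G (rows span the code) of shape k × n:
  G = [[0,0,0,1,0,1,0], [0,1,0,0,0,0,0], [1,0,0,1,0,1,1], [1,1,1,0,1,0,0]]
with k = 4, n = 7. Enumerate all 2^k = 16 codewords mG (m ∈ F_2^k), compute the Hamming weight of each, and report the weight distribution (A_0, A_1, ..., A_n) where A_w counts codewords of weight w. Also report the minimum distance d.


Weight distribution: A_0 = 1, A_1 = 1, A_2 = 2, A_3 = 4, A_4 = 3, A_5 = 3, A_6 = 2. Minimum distance d = 1.

Enumerate all 2^4 = 16 messages m ∈ F_2^4.
For each, compute codeword c = mG in F_2^7, then tally its weight.
  m = 0000 → c = 0000000, weight = 0.
  m = 1000 → c = 0001010, weight = 2.
  m = 0100 → c = 0100000, weight = 1.
  m = 1100 → c = 0101010, weight = 3.
  m = 0010 → c = 1001011, weight = 4.
  m = 1010 → c = 1000001, weight = 2.
  m = 0110 → c = 1101011, weight = 5.
  m = 1110 → c = 1100001, weight = 3.
  m = 0001 → c = 1110100, weight = 4.
  m = 1001 → c = 1111110, weight = 6.
  m = 0101 → c = 1010100, weight = 3.
  m = 1101 → c = 1011110, weight = 5.
  m = 0011 → c = 0111111, weight = 6.
  m = 1011 → c = 0110101, weight = 4.
  m = 0111 → c = 0011111, weight = 5.
  m = 1111 → c = 0010101, weight = 3.
Tally weights:
  weight 0: 1 codewords.
  weight 1: 1 codewords.
  weight 2: 2 codewords.
  weight 3: 4 codewords.
  weight 4: 3 codewords.
  weight 5: 3 codewords.
  weight 6: 2 codewords.
Minimum distance d = smallest w > 0 with A_w > 0 = 1.
Sanity: Σ A_w = 16 = 2^4 = 16 ✓.


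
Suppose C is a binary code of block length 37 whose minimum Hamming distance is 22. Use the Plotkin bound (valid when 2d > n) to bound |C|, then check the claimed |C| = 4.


Plotkin bound M ≤ 6; given |C| = 4 ≤ bound (satisfied).

Check applicability: 2d = 44, n = 37.
2d − n = 7 > 0, so Plotkin applies.
Compute d/(2d−n) = 22/7 ≈ 3.1429.
⌊d/(2d−n)⌋ = 3.
Plotkin bound: M ≤ 2·3 = 6.
Given |C| = 4, check: satisfied.
This |C| is below the Plotkin bound.
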